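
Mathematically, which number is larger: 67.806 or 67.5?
67.806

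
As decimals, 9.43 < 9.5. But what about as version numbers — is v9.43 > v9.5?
True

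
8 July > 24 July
False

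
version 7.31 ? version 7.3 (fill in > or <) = >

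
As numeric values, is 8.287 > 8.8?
False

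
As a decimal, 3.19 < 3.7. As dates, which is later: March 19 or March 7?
March 19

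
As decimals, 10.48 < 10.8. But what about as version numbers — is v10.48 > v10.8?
True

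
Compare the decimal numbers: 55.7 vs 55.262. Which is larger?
55.7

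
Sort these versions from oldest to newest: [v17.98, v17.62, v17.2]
[v17.2, v17.62, v17.98]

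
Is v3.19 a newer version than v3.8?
Yes. Version numbers are compared segment by segment as integers, not as decimals: minor version 19 > 8, so v3.19 > v3.8 (even though the decimal 3.19 < 3.8).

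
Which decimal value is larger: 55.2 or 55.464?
55.464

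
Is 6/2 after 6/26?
No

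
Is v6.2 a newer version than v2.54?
Yes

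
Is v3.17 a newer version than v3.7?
Yes. Version numbers are compared segment by segment as integers, not as decimals: minor version 17 > 7, so v3.17 > v3.7 (even though the decimal 3.17 < 3.7).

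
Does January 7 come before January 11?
Yes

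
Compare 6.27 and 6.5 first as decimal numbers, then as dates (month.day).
As decimals: 6.27 < 6.5. As dates: 6/27 is later than 6/5 (day 27 > day 5).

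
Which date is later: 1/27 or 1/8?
1/27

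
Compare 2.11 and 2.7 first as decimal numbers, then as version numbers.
As decimals: 2.11 < 2.7. As versions: v2.11 > v2.7 (minor version 11 > 7).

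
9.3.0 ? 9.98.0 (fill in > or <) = <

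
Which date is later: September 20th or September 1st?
September 20th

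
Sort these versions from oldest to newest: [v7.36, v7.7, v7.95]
[v7.7, v7.36, v7.95]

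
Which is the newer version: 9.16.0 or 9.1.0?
9.16.0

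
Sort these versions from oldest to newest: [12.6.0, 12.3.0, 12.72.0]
[12.3.0, 12.6.0, 12.72.0]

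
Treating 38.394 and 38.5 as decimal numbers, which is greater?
38.5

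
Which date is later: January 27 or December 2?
December 2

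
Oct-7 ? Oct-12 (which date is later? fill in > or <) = <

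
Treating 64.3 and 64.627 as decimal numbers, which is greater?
64.627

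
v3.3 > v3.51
False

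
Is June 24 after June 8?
Yes. Day 24 comes after day 8 in June — this is a date comparison, not a decimal one (the decimal 6.24 would be smaller than 6.8).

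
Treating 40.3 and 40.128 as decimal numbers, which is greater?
40.3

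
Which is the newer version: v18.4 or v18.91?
v18.91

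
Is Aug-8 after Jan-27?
Yes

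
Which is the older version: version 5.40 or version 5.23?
version 5.23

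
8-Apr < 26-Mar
False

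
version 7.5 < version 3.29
False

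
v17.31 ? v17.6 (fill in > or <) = >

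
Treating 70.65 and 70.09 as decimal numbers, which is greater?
70.65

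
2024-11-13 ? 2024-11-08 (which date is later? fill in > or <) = >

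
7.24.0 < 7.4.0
False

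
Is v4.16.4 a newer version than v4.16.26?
No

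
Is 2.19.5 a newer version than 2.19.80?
No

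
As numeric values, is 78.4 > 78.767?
False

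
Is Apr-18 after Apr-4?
Yes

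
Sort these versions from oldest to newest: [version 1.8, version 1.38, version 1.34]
[version 1.8, version 1.34, version 1.38]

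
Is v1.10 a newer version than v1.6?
Yes. Version numbers are compared segment by segment as integers, not as decimals: minor version 10 > 6, so v1.10 > v1.6 (even though the decimal 1.10 < 1.6).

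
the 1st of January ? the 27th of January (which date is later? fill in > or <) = <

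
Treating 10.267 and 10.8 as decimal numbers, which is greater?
10.8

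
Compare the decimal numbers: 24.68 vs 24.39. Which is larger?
24.68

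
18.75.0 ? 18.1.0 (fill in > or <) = >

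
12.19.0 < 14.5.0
True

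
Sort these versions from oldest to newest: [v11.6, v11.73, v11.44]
[v11.6, v11.44, v11.73]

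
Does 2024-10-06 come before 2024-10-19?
Yes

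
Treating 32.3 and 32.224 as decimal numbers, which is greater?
32.3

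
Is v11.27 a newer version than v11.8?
Yes. Version numbers are compared segment by segment as integers, not as decimals: minor version 27 > 8, so v11.27 > v11.8 (even though the decimal 11.27 < 11.8).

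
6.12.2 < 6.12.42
True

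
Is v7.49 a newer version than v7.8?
Yes. Version numbers are compared segment by segment as integers, not as decimals: minor version 49 > 8, so v7.49 > v7.8 (even though the decimal 7.49 < 7.8).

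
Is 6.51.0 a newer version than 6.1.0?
Yes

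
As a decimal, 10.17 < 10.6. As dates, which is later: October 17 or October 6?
October 17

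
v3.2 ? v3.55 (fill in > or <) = <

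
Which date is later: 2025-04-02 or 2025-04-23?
2025-04-23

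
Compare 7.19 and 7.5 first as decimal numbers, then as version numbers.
As decimals: 7.19 < 7.5. As versions: v7.19 > v7.5 (minor version 19 > 5).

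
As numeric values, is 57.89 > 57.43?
True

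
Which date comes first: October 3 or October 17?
October 3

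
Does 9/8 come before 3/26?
No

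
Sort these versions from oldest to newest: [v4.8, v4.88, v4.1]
[v4.1, v4.8, v4.88]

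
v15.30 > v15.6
True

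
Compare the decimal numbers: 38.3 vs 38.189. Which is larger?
38.3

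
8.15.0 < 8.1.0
False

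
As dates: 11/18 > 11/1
True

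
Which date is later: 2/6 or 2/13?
2/13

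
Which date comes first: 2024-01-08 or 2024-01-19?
2024-01-08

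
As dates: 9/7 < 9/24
True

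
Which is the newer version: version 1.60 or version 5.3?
version 5.3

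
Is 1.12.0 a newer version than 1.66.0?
No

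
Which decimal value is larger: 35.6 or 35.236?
35.6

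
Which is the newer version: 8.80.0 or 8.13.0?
8.80.0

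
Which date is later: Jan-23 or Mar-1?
Mar-1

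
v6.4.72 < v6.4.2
False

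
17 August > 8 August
True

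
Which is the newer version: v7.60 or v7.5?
v7.60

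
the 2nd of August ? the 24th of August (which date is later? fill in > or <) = <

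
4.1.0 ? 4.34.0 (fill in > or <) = <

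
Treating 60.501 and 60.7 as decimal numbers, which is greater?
60.7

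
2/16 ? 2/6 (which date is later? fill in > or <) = >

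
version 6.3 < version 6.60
True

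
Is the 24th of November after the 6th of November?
Yes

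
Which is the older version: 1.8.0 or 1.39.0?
1.8.0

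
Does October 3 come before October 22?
Yes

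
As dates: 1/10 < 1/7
False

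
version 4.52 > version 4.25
True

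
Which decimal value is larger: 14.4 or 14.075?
14.4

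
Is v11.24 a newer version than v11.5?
Yes. Version numbers are compared segment by segment as integers, not as decimals: minor version 24 > 5, so v11.24 > v11.5 (even though the decimal 11.24 < 11.5).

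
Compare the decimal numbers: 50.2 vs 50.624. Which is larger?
50.624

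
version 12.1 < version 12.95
True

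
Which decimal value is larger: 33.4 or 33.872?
33.872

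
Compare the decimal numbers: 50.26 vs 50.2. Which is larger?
50.26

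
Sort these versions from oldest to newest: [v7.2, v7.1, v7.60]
[v7.1, v7.2, v7.60]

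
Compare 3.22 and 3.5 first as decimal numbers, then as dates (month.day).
As decimals: 3.22 < 3.5. As dates: 3/22 is later than 3/5 (day 22 > day 5).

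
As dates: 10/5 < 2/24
False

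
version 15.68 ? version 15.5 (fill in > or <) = >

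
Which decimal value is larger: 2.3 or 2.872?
2.872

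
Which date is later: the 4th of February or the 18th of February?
the 18th of February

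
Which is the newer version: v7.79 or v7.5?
v7.79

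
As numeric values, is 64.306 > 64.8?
False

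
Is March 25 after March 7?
Yes. Day 25 comes after day 7 in March — this is a date comparison, not a decimal one (the decimal 3.25 would be smaller than 3.7).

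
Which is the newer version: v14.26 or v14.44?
v14.44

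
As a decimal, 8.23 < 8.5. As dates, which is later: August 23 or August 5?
August 23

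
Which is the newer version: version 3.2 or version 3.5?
version 3.5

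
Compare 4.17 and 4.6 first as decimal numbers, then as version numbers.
As decimals: 4.17 < 4.6. As versions: v4.17 > v4.6 (minor version 17 > 6).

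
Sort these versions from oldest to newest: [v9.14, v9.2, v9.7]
[v9.2, v9.7, v9.14]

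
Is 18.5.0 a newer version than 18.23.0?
No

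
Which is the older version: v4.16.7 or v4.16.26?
v4.16.7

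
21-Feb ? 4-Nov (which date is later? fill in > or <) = <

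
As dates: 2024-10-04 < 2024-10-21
True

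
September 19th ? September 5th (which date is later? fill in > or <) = >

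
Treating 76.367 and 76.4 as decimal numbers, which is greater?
76.4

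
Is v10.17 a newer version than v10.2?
Yes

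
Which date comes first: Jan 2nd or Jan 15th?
Jan 2nd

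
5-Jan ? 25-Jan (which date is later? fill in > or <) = <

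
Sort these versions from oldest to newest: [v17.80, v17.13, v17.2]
[v17.2, v17.13, v17.80]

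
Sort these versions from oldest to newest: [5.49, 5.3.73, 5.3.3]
[5.3.3, 5.3.73, 5.49]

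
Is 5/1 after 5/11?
No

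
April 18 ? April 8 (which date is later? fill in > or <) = >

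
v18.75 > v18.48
True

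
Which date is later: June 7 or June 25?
June 25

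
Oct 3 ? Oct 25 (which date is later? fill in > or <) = <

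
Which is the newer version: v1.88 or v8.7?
v8.7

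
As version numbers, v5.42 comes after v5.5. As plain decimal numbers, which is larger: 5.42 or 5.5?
5.5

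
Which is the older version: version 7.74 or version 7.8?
version 7.8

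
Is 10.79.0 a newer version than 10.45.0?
Yes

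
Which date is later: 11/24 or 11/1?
11/24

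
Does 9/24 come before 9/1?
No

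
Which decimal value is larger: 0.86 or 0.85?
0.86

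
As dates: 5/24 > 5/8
True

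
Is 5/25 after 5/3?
Yes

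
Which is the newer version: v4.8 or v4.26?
v4.26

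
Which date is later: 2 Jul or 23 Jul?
23 Jul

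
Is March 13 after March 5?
Yes. Day 13 comes after day 5 in March — this is a date comparison, not a decimal one (the decimal 3.13 would be smaller than 3.5).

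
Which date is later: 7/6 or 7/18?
7/18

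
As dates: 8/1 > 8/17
False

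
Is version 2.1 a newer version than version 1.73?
Yes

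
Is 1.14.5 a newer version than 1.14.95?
No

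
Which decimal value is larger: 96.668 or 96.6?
96.668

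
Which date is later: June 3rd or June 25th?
June 25th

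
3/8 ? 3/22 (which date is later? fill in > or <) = <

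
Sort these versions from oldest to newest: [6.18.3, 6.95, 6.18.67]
[6.18.3, 6.18.67, 6.95]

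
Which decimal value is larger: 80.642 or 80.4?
80.642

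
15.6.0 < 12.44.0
False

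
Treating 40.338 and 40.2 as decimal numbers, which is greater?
40.338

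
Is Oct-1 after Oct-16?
No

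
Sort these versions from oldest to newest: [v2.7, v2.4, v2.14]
[v2.4, v2.7, v2.14]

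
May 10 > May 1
True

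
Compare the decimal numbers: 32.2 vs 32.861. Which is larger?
32.861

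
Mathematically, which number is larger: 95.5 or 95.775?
95.775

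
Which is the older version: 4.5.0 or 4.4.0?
4.4.0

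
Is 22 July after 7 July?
Yes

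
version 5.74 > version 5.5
True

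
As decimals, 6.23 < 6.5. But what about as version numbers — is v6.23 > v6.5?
True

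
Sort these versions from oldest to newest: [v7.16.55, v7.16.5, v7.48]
[v7.16.5, v7.16.55, v7.48]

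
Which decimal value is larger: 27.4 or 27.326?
27.4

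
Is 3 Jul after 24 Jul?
No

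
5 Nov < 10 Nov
True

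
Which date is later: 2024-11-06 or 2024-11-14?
2024-11-14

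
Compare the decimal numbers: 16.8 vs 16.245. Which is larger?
16.8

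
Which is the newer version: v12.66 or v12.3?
v12.66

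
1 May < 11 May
True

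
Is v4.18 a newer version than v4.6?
Yes. Version numbers are compared segment by segment as integers, not as decimals: minor version 18 > 6, so v4.18 > v4.6 (even though the decimal 4.18 < 4.6).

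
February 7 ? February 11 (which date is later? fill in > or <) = <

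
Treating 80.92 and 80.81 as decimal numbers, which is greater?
80.92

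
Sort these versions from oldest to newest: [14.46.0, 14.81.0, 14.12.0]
[14.12.0, 14.46.0, 14.81.0]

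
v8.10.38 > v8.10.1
True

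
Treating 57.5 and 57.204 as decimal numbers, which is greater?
57.5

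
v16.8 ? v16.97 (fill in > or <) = <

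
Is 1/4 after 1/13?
No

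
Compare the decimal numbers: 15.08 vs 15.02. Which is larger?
15.08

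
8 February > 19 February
False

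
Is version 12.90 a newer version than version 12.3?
Yes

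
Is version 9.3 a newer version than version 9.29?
No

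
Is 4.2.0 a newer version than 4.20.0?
No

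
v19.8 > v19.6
True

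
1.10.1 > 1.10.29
False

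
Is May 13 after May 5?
Yes. Day 13 comes after day 5 in May — this is a date comparison, not a decimal one (the decimal 5.13 would be smaller than 5.5).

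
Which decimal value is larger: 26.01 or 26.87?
26.87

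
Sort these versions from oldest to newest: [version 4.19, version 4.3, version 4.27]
[version 4.3, version 4.19, version 4.27]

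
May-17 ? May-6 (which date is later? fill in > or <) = >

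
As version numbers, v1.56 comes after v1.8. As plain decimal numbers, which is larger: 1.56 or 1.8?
1.8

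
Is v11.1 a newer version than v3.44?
Yes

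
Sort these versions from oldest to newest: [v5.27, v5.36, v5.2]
[v5.2, v5.27, v5.36]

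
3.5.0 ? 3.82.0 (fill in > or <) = <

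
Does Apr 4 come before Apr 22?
Yes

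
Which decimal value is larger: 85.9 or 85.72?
85.9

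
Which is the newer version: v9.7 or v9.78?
v9.78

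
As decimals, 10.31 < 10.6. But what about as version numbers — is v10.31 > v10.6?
True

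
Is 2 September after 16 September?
No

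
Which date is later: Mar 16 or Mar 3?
Mar 16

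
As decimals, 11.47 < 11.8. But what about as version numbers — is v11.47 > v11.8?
True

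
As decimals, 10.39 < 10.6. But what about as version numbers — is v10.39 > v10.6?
True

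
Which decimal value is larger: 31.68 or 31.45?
31.68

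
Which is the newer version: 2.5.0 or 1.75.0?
2.5.0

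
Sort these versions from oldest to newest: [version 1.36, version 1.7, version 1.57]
[version 1.7, version 1.36, version 1.57]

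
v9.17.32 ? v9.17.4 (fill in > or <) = >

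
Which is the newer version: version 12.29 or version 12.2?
version 12.29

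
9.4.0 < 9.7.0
True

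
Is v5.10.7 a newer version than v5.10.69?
No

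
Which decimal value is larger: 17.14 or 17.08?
17.14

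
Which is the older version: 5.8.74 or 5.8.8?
5.8.8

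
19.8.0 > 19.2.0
True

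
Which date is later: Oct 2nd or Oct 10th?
Oct 10th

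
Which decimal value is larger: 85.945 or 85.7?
85.945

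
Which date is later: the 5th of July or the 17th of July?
the 17th of July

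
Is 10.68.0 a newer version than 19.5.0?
No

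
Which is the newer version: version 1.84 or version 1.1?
version 1.84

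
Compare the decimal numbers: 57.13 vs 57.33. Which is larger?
57.33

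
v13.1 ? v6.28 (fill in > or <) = >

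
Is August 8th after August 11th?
No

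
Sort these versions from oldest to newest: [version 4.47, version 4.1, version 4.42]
[version 4.1, version 4.42, version 4.47]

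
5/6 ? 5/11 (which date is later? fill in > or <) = <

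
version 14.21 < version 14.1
False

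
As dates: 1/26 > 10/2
False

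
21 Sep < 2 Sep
False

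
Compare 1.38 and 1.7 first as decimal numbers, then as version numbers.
As decimals: 1.38 < 1.7. As versions: v1.38 > v1.7 (minor version 38 > 7).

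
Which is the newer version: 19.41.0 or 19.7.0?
19.41.0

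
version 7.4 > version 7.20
False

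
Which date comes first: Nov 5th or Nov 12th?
Nov 5th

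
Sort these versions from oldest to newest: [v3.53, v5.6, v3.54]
[v3.53, v3.54, v5.6]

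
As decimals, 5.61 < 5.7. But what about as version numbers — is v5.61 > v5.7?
True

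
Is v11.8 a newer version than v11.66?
No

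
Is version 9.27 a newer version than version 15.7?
No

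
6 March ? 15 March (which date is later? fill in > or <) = <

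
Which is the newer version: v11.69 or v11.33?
v11.69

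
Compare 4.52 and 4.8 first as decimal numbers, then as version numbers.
As decimals: 4.52 < 4.8. As versions: v4.52 > v4.8 (minor version 52 > 8).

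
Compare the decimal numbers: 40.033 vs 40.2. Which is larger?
40.2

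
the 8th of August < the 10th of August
True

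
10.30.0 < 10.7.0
False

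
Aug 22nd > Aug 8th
True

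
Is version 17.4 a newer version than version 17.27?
No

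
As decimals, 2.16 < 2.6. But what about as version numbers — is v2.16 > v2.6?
True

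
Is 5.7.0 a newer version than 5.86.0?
No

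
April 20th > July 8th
False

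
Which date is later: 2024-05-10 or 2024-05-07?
2024-05-10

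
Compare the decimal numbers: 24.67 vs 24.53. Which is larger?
24.67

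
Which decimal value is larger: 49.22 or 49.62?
49.62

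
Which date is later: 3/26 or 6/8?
6/8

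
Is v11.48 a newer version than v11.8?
Yes. Version numbers are compared segment by segment as integers, not as decimals: minor version 48 > 8, so v11.48 > v11.8 (even though the decimal 11.48 < 11.8).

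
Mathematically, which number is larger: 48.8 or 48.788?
48.8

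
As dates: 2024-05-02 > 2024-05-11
False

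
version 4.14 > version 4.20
False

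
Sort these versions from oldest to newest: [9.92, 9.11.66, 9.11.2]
[9.11.2, 9.11.66, 9.92]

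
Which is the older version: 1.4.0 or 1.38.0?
1.4.0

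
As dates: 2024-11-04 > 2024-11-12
False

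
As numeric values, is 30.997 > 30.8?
True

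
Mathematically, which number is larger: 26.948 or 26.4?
26.948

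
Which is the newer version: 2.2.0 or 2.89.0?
2.89.0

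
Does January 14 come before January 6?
No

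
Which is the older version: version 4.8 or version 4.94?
version 4.8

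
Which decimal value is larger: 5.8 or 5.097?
5.8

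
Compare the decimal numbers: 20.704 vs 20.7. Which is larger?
20.704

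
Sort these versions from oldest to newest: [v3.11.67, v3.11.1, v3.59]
[v3.11.1, v3.11.67, v3.59]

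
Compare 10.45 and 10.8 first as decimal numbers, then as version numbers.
As decimals: 10.45 < 10.8. As versions: v10.45 > v10.8 (minor version 45 > 8).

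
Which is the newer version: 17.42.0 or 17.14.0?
17.42.0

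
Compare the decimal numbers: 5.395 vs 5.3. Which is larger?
5.395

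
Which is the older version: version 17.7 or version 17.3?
version 17.3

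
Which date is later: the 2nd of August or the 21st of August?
the 21st of August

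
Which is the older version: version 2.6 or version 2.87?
version 2.6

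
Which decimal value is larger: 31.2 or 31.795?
31.795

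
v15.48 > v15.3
True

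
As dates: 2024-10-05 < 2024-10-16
True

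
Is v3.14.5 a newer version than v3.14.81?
No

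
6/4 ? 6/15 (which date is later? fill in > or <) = <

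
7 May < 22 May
True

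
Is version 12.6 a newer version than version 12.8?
No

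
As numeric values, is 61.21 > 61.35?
False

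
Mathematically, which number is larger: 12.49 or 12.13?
12.49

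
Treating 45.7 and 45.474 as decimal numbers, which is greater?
45.7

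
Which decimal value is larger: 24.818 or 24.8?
24.818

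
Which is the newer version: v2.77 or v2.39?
v2.77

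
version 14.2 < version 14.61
True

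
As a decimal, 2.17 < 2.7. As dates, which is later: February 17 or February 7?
February 17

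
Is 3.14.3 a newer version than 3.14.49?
No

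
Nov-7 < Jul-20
False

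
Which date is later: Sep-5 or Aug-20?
Sep-5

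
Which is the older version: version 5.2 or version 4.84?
version 4.84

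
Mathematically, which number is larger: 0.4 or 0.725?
0.725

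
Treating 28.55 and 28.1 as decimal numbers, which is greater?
28.55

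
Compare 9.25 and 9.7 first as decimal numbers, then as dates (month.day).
As decimals: 9.25 < 9.7. As dates: 9/25 is later than 9/7 (day 25 > day 7).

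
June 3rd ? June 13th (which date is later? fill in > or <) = <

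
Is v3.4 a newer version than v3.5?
No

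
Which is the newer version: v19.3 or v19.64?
v19.64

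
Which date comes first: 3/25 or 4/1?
3/25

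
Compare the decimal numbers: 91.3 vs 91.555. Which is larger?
91.555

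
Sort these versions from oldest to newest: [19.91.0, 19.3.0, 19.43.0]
[19.3.0, 19.43.0, 19.91.0]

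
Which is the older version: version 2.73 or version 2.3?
version 2.3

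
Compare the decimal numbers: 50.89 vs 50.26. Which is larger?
50.89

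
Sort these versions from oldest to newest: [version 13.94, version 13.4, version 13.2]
[version 13.2, version 13.4, version 13.94]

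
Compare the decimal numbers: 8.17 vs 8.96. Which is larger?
8.96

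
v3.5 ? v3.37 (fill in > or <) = <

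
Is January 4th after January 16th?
No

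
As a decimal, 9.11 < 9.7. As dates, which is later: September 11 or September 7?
September 11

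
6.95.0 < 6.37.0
False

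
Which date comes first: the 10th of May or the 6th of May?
the 6th of May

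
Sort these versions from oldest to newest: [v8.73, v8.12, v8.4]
[v8.4, v8.12, v8.73]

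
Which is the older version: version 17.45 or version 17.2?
version 17.2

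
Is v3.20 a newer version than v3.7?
Yes. Version numbers are compared segment by segment as integers, not as decimals: minor version 20 > 7, so v3.20 > v3.7 (even though the decimal 3.20 < 3.7).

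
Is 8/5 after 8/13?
No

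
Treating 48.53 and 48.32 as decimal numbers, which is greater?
48.53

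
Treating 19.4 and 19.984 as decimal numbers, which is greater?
19.984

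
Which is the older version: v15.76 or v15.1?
v15.1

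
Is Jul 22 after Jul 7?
Yes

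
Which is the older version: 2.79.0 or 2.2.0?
2.2.0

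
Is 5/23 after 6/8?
No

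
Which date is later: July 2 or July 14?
July 14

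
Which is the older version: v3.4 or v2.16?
v2.16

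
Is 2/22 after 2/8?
Yes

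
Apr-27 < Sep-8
True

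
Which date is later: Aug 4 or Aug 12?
Aug 12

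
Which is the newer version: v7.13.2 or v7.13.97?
v7.13.97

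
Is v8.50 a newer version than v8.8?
Yes. Version numbers are compared segment by segment as integers, not as decimals: minor version 50 > 8, so v8.50 > v8.8 (even though the decimal 8.50 < 8.8).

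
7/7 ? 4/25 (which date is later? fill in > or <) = >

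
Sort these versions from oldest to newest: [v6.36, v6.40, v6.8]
[v6.8, v6.36, v6.40]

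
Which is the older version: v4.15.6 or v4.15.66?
v4.15.6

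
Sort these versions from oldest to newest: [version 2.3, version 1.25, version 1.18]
[version 1.18, version 1.25, version 2.3]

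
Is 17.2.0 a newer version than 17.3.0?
No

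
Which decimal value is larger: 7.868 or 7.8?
7.868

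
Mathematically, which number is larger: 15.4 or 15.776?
15.776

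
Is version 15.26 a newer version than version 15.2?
Yes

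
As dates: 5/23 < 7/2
True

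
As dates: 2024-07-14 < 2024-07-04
False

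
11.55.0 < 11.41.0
False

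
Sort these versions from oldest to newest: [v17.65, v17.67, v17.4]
[v17.4, v17.65, v17.67]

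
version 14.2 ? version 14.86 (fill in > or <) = <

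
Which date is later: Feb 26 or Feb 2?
Feb 26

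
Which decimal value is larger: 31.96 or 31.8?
31.96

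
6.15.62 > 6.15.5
True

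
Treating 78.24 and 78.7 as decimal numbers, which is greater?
78.7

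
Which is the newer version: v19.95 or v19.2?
v19.95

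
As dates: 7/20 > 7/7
True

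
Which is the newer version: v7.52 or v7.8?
v7.52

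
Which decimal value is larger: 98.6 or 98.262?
98.6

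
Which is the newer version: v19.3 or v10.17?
v19.3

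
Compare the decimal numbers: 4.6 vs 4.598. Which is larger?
4.6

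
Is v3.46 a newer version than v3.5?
Yes. Version numbers are compared segment by segment as integers, not as decimals: minor version 46 > 5, so v3.46 > v3.5 (even though the decimal 3.46 < 3.5).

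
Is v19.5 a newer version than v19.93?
No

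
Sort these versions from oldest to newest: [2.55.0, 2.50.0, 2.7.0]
[2.7.0, 2.50.0, 2.55.0]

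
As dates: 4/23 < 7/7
True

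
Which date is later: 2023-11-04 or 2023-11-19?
2023-11-19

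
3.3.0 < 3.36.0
True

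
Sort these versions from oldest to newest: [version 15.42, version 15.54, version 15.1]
[version 15.1, version 15.42, version 15.54]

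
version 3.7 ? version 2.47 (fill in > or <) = >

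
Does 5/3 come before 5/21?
Yes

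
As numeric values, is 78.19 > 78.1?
True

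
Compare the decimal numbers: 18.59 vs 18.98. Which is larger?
18.98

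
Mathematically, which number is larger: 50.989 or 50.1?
50.989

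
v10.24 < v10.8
False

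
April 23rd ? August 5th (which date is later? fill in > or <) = <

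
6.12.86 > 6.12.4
True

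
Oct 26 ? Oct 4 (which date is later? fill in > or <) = >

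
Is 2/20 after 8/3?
No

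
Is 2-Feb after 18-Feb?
No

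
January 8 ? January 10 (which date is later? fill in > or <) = <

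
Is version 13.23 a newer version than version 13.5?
Yes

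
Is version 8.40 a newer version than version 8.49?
No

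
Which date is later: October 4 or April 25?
October 4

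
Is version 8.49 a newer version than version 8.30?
Yes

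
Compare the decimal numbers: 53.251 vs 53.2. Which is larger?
53.251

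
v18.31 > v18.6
True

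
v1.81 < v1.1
False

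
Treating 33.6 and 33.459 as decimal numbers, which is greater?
33.6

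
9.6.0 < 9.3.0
False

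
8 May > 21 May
False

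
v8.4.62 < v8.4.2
False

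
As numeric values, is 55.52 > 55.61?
False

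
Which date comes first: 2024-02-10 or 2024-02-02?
2024-02-02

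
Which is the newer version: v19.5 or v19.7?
v19.7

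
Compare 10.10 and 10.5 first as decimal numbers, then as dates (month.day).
As decimals: 10.10 < 10.5. As dates: 10/10 is later than 10/5 (day 10 > day 5).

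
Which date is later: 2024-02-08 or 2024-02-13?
2024-02-13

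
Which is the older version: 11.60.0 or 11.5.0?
11.5.0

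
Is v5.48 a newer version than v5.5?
Yes. Version numbers are compared segment by segment as integers, not as decimals: minor version 48 > 5, so v5.48 > v5.5 (even though the decimal 5.48 < 5.5).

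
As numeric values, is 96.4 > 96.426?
False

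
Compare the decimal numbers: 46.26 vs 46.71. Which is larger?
46.71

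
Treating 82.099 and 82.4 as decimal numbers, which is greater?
82.4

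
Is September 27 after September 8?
Yes. Day 27 comes after day 8 in September — this is a date comparison, not a decimal one (the decimal 9.27 would be smaller than 9.8).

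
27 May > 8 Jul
False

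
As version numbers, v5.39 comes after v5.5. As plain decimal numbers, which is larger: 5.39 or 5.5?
5.5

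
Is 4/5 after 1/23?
Yes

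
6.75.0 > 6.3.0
True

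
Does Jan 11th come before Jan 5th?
No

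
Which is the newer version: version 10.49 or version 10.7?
version 10.49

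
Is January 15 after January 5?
Yes. Day 15 comes after day 5 in January — this is a date comparison, not a decimal one (the decimal 1.15 would be smaller than 1.5).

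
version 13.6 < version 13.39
True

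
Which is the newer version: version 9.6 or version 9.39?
version 9.39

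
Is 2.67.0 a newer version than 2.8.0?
Yes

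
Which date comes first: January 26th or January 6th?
January 6th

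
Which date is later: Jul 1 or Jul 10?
Jul 10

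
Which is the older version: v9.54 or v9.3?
v9.3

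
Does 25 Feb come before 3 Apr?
Yes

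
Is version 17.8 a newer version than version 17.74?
No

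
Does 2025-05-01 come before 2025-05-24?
Yes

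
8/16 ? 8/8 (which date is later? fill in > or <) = >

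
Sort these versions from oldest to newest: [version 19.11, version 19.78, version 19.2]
[version 19.2, version 19.11, version 19.78]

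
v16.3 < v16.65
True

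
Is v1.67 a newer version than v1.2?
Yes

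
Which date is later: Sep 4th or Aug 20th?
Sep 4th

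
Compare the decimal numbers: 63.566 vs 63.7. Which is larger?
63.7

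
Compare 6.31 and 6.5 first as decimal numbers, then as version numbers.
As decimals: 6.31 < 6.5. As versions: v6.31 > v6.5 (minor version 31 > 5).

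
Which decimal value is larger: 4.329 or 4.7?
4.7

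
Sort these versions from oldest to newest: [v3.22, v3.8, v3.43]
[v3.8, v3.22, v3.43]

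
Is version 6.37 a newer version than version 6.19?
Yes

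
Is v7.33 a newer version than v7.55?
No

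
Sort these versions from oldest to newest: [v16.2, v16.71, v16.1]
[v16.1, v16.2, v16.71]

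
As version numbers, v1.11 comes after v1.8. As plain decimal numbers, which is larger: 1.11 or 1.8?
1.8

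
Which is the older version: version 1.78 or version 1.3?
version 1.3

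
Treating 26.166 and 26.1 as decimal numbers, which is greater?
26.166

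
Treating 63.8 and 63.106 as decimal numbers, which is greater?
63.8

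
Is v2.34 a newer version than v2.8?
Yes. Version numbers are compared segment by segment as integers, not as decimals: minor version 34 > 8, so v2.34 > v2.8 (even though the decimal 2.34 < 2.8).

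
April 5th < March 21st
False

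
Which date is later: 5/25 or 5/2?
5/25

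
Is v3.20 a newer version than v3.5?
Yes. Version numbers are compared segment by segment as integers, not as decimals: minor version 20 > 5, so v3.20 > v3.5 (even though the decimal 3.20 < 3.5).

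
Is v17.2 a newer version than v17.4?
No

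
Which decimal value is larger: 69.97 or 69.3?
69.97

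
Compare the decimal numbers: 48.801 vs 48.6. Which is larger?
48.801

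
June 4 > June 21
False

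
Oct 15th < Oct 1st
False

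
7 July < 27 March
False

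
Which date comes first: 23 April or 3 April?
3 April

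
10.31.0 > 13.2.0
False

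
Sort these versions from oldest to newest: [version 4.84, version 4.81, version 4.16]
[version 4.16, version 4.81, version 4.84]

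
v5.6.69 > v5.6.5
True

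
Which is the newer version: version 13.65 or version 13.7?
version 13.65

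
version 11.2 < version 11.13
True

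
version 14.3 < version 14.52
True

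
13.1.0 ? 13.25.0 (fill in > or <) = <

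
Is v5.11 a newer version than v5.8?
Yes. Version numbers are compared segment by segment as integers, not as decimals: minor version 11 > 8, so v5.11 > v5.8 (even though the decimal 5.11 < 5.8).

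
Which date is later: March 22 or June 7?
June 7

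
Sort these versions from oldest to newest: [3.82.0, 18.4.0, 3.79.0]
[3.79.0, 3.82.0, 18.4.0]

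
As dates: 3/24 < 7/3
True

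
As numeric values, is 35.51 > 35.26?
True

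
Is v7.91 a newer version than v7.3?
Yes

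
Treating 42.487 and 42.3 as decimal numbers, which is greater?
42.487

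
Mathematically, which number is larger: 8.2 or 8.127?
8.2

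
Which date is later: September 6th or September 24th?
September 24th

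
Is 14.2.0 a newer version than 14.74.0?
No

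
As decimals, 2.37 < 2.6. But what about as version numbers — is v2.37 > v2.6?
True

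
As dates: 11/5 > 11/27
False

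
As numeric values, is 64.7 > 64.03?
True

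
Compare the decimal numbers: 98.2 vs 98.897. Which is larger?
98.897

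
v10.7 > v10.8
False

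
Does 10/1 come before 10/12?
Yes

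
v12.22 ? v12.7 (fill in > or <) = >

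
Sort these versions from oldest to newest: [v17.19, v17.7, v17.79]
[v17.7, v17.19, v17.79]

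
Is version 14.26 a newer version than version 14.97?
No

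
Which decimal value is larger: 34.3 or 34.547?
34.547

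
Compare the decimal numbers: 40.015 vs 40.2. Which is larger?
40.2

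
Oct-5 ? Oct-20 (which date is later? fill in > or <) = <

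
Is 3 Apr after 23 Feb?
Yes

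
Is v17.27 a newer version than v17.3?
Yes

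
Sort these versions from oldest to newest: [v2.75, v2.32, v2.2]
[v2.2, v2.32, v2.75]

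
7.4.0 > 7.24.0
False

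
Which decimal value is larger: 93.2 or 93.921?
93.921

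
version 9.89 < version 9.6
False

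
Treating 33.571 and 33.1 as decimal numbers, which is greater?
33.571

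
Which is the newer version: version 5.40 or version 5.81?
version 5.81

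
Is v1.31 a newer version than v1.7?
Yes. Version numbers are compared segment by segment as integers, not as decimals: minor version 31 > 7, so v1.31 > v1.7 (even though the decimal 1.31 < 1.7).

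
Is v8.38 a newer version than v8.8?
Yes. Version numbers are compared segment by segment as integers, not as decimals: minor version 38 > 8, so v8.38 > v8.8 (even though the decimal 8.38 < 8.8).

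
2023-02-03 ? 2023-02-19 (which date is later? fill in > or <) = <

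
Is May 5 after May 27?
No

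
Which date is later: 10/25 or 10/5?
10/25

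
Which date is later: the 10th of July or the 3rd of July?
the 10th of July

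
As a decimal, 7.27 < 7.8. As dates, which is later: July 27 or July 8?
July 27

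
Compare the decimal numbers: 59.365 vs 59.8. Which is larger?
59.8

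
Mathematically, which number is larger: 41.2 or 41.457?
41.457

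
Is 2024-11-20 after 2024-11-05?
Yes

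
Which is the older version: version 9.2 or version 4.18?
version 4.18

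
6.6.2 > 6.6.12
False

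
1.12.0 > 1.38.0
False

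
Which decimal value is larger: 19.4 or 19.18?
19.4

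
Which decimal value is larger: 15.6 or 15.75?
15.75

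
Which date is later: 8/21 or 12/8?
12/8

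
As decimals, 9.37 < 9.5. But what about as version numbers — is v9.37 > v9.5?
True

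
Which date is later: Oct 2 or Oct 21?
Oct 21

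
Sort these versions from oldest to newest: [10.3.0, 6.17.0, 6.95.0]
[6.17.0, 6.95.0, 10.3.0]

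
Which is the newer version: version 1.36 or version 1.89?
version 1.89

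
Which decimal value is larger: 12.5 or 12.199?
12.5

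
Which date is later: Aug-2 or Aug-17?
Aug-17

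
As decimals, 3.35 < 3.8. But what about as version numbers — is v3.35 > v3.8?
True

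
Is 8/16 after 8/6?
Yes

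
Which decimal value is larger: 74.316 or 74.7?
74.7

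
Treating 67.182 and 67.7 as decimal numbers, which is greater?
67.7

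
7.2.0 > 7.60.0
False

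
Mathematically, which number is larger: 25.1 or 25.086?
25.1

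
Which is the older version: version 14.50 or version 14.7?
version 14.7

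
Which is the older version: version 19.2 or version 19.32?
version 19.2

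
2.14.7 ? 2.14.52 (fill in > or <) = <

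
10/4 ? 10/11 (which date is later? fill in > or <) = <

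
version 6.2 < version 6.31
True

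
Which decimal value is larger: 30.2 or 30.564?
30.564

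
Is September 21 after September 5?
Yes. Day 21 comes after day 5 in September — this is a date comparison, not a decimal one (the decimal 9.21 would be smaller than 9.5).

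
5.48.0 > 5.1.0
True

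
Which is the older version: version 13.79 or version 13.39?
version 13.39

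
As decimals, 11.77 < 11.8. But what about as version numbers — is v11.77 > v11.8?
True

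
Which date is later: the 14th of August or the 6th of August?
the 14th of August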